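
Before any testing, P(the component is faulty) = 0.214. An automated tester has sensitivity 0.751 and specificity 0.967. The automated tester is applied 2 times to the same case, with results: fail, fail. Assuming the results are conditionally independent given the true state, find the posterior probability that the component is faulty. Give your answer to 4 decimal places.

With H the event that the component is faulty, the joint likelihood of the observed sequence is P(data|H) = 0.751·0.751 = 0.56400 and P(data|¬H) = 0.033·0.033 = 0.0010890.
Bayes: P(H|data) = 0.214·0.56400 / (0.214·0.56400 + 0.786·0.0010890) = 0.12070/0.12155 = 0.9930.

Posterior P(H) ≈ 0.9930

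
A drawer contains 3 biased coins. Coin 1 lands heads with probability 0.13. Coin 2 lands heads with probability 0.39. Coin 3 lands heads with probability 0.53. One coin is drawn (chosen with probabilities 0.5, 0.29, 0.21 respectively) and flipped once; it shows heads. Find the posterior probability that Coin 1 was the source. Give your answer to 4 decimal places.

Posterior probability ≈ 0.2246

P(heads|C1) = 0.13; P(heads|C2) = 0.39; P(heads|C3) = 0.53.
Prior × likelihood for each source: 0.5·0.13=0.06500, 0.29·0.39=0.1131, 0.21·0.53=0.1113. Summing gives P(heads) = 0.28940.
P(Coin 1 | heads) = 0.06500 / 0.28940 = 0.2246.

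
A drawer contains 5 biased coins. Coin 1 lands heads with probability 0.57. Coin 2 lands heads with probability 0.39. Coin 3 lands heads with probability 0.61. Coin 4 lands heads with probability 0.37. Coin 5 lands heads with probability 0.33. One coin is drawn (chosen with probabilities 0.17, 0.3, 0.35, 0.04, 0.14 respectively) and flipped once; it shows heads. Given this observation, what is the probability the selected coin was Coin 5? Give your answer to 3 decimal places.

Posterior probability ≈ 0.095

Tabulate prior·likelihood by source: [1] prior 0.17, lik 0.57, product 0.09690; [2] prior 0.3, lik 0.39, product 0.1170; [3] prior 0.35, lik 0.61, product 0.2135; [4] prior 0.04, lik 0.37, product 0.01480; [5] prior 0.14, lik 0.33, product 0.04620.
Normalizing constant = 0.48840; the posterior for Coin 5 is its product over the sum, 0.04620/0.48840 = 0.095.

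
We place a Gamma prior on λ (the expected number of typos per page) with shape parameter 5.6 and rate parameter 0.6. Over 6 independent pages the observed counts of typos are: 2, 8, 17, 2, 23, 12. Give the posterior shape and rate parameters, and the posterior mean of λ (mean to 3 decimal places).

Posterior: Gamma(shape=69.6, rate=6.6); mean ≈ 10.545

Total count ∑xᵢ = 64 over n = 6 pages.
Gamma is conjugate to the Poisson likelihood: posterior is Gamma(shape = 5.6+64 = 69.6, rate = 0.6+6 = 6.6).
Posterior mean = shape/rate = 69.6/6.6 = 10.545.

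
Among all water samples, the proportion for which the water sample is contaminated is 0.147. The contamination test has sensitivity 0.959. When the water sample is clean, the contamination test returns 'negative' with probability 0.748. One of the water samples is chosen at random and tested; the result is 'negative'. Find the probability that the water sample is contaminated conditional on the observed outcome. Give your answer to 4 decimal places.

Let H be the event that the water sample is contaminated. P(H) = 0.147, so P(¬H) = 0.853. With E the 'negative' result, P(E|H) = 0.041 and P(E|¬H) = 0.748.
P(E) = 0.041·0.147 + 0.748·0.853 = 0.0060270 + 0.63804 = 0.64407.
By Bayes' theorem, P(H|E) = 0.0060270 / 0.64407 = 0.0094.

P(H | E) ≈ 0.0094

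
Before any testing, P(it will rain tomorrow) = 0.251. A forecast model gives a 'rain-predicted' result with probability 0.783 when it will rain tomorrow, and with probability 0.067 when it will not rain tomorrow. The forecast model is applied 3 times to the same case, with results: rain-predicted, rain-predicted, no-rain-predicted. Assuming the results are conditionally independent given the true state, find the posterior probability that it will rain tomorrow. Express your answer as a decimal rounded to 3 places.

Posterior P(H) ≈ 0.914

Let H be the event that it will rain tomorrow; start with P(H) = 0.251. P('rain-predicted'|H) = 0.783, P('rain-predicted'|¬H) = 0.067.
Update on result 1 ('rain-predicted'): P(H) ← 0.783·0.2510 / (0.783·0.2510 + 0.067·0.7490) = 0.19653/0.24672 = 0.7966.
Update on result 2 ('rain-predicted'): P(H) ← 0.783·0.7966 / (0.783·0.7966 + 0.067·0.2034) = 0.62373/0.63736 = 0.9786.
Update on result 3 ('no-rain-predicted'): P(H) ← 0.217·0.9786 / (0.217·0.9786 + 0.933·0.0214) = 0.21236/0.23231 = 0.9141.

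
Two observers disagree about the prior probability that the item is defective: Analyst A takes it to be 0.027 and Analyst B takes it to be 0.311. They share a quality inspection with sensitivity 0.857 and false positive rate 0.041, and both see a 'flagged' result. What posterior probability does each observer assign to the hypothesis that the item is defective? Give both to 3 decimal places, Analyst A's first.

Analyst A: 0.367; Analyst B: 0.904

The likelihood ratio for a 'flagged' result is 0.857/0.041 = 20.902.
Analyst A: prior odds 0.027/0.973 = 0.027749; posterior odds 0.58003; posterior probability 0.367.
Analyst B: prior odds 0.311/0.689 = 0.45138; posterior odds 9.4349; posterior probability 0.904.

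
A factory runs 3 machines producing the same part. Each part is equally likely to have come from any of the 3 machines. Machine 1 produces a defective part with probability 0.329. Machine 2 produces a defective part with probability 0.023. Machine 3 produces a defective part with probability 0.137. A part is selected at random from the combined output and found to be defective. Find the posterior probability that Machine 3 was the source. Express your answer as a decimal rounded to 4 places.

Posterior probability ≈ 0.2802

P(defective|M1) = 0.329; P(defective|M2) = 0.023; P(defective|M3) = 0.137.
Prior × likelihood for each source: 0.333333·0.329=0.1097, 0.333333·0.023=0.007667, 0.333333·0.137=0.04567. Summing gives P(defective) = 0.16300.
P(Machine 3 | defective) = 0.04567 / 0.16300 = 0.2802.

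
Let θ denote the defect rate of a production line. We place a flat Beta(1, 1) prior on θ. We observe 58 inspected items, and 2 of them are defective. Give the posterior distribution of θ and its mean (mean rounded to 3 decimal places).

Posterior: Beta(3, 57); mean ≈ 0.050

Observing 2 successes and 56 failures updates Beta(1, 1) by adding the success and failure counts to the two shape parameters: α = 1+2 = 3, β = 1+56 = 57.
Posterior mean = α/(α+β) = 3/60 = 0.050.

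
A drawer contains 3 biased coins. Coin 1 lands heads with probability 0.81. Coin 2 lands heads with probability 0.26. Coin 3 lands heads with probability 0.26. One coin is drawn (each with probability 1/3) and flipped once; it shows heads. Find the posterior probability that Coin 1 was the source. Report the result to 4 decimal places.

Posterior probability ≈ 0.6090

Tabulate prior·likelihood by source: [1] prior 0.333333, lik 0.81, product 0.2700; [2] prior 0.333333, lik 0.26, product 0.08667; [3] prior 0.333333, lik 0.26, product 0.08667.
Normalizing constant = 0.44333; the posterior for Coin 1 is its product over the sum, 0.2700/0.44333 = 0.6090.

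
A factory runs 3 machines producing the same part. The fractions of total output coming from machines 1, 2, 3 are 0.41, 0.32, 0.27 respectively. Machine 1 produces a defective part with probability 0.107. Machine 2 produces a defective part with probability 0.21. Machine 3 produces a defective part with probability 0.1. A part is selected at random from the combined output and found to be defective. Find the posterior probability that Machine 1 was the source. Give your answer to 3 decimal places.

Tabulate prior·likelihood by source: [1] prior 0.41, lik 0.107, product 0.04387; [2] prior 0.32, lik 0.21, product 0.06720; [3] prior 0.27, lik 0.1, product 0.02700.
Normalizing constant = 0.13807; the posterior for Machine 1 is its product over the sum, 0.04387/0.13807 = 0.318.

Posterior probability ≈ 0.318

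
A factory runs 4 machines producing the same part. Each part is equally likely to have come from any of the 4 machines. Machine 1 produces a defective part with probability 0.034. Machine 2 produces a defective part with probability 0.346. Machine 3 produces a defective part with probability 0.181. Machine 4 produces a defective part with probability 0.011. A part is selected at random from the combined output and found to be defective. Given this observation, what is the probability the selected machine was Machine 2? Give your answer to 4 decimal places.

P(defective|M1) = 0.034; P(defective|M2) = 0.346; P(defective|M3) = 0.181; P(defective|M4) = 0.011.
Prior × likelihood for each source: 0.25·0.034=0.008500, 0.25·0.346=0.08650, 0.25·0.181=0.04525, 0.25·0.011=0.002750. Summing gives P(defective) = 0.14300.
P(Machine 2 | defective) = 0.08650 / 0.14300 = 0.6049.

Posterior probability ≈ 0.6049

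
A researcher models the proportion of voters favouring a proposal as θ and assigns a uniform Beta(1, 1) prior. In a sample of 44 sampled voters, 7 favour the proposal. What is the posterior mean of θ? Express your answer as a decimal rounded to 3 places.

Posterior mean ≈ 0.174

The binomial likelihood is conjugate to the Beta prior: with 7 successes and 37 failures, the posterior is Beta(1+7, 1+37) = Beta(8, 38).
Posterior mean = α/(α+β) = 8/46 = 0.174.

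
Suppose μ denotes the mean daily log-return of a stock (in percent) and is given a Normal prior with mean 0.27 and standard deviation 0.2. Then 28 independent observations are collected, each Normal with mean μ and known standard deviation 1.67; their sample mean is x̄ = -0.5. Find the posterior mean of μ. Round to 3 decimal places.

Prior precision 1/τ₀² = 1/0.2² = 25.0000; data precision n/σ² = 28/1.67² = 10.0398.
Posterior precision = 25.0000 + 10.0398 = 35.0398.
Posterior mean = (25.0000·0.27 + 10.0398·-0.5) / 35.0398 = 0.049.

Posterior mean ≈ 0.049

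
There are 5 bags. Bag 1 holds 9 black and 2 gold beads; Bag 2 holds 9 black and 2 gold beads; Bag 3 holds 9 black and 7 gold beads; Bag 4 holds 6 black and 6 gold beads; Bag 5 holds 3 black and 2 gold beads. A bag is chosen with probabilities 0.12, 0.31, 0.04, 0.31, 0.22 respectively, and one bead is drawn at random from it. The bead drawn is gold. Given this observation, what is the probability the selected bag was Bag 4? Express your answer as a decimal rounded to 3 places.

P(gold|Bag 1) = 0.1818; P(gold|Bag 2) = 0.1818; P(gold|Bag 3) = 0.4375; P(gold|Bag 4) = 0.5; P(gold|Bag 5) = 0.4.
Prior × likelihood for each source: 0.12·0.1818=0.02182, 0.31·0.1818=0.05636, 0.04·0.4375=0.01750, 0.31·0.5=0.1550, 0.22·0.4=0.08800. Summing gives P(gold) = 0.33868.
P(Bag 4 | gold) = 0.1550 / 0.33868 = 0.458.

Posterior probability ≈ 0.458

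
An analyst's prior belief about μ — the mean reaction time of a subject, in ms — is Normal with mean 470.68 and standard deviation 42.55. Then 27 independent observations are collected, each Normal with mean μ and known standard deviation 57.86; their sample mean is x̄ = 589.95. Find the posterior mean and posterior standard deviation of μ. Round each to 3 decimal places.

Posterior mean ≈ 582.305; posterior SD ≈ 10.772

Prior precision 1/τ₀² = 1/42.55² = 0.00055233; data precision n/σ² = 27/57.86² = 0.00806505.
Posterior precision = 0.00055233 + 0.00806505 = 0.00861738, giving posterior SD = 1/√0.00861738 = 10.772.
Posterior mean = (0.00055233·470.68 + 0.00806505·589.95) / 0.00861738 = 582.305.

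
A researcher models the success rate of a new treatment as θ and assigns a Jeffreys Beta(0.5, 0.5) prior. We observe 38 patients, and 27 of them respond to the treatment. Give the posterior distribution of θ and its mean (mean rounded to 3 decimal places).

The binomial likelihood is conjugate to the Beta prior: with 27 successes and 11 failures, the posterior is Beta(0.5+27, 0.5+11) = Beta(27.5, 11.5).
Posterior mean = α/(α+β) = 27.5/39 = 0.705.

Posterior: Beta(27.5, 11.5); mean ≈ 0.705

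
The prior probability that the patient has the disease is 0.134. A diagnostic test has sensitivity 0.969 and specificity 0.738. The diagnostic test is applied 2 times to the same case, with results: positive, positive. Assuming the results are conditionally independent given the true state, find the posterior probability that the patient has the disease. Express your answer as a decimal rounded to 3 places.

With H the event that the patient has the disease, the joint likelihood of the observed sequence is P(data|H) = 0.969·0.969 = 0.93896 and P(data|¬H) = 0.262·0.262 = 0.068644.
Bayes: P(H|data) = 0.134·0.93896 / (0.134·0.93896 + 0.866·0.068644) = 0.12582/0.18527 = 0.6791.

Posterior P(H) ≈ 0.679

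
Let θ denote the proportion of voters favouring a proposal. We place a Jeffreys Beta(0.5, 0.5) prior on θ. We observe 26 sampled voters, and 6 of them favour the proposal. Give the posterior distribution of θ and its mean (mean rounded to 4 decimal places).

Posterior: Beta(6.5, 20.5); mean ≈ 0.2407

Observing 6 successes and 20 failures updates Beta(0.5, 0.5) by adding the success and failure counts to the two shape parameters: α = 0.5+6 = 6.5, β = 0.5+20 = 20.5.
Posterior mean = α/(α+β) = 6.5/27 = 0.2407.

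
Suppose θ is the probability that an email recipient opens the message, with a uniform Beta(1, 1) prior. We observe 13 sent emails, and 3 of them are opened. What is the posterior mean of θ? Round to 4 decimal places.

Observing 3 successes and 10 failures updates Beta(1, 1) by adding the success and failure counts to the two shape parameters: α = 1+3 = 4, β = 1+10 = 11.
Posterior mean = α/(α+β) = 4/15 = 0.2667.

Posterior mean ≈ 0.2667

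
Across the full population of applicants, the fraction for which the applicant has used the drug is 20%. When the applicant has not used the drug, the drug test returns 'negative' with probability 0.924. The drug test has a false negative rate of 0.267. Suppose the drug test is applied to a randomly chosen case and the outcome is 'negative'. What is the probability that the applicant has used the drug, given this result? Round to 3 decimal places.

P(H | E) ≈ 0.067

Let H be the event that the applicant has used the drug. P(H) = 0.2, so P(¬H) = 0.8. With E the 'negative' result, P(E|H) = 0.267 and P(E|¬H) = 0.924.
P(E) = 0.267·0.2 + 0.924·0.8 = 0.053400 + 0.73920 = 0.79260.
By Bayes' theorem, P(H|E) = 0.053400 / 0.79260 = 0.067.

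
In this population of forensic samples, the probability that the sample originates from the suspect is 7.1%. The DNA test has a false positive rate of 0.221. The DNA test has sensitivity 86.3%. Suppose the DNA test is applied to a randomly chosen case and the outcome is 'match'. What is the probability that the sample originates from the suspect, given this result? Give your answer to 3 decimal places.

P(H | E) ≈ 0.230

Let H be the event that the sample originates from the suspect. P(H) = 0.071, so P(¬H) = 0.929. With E the 'match' result, P(E|H) = 0.863 and P(E|¬H) = 0.221.
P(E) = 0.863·0.071 + 0.221·0.929 = 0.061273 + 0.20531 = 0.26658.
By Bayes' theorem, P(H|E) = 0.061273 / 0.26658 = 0.230.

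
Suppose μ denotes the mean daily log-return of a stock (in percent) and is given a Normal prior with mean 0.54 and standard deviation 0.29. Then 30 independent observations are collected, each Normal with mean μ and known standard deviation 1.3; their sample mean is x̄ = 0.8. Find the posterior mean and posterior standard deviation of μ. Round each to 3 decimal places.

With known σ, the Normal prior is conjugate. Weight on the data is w = (n/σ²)/(n/σ² + 1/τ₀²) = 17.7515/(17.7515+11.8906) = 0.59886.
Posterior mean = w·x̄ + (1−w)·μ₀ = 0.59886·0.8 + 0.40114·0.54 = 0.696. Posterior variance = 1/(17.7515+11.8906) = 0.0337358, so SD = 0.184.

Posterior mean ≈ 0.696; posterior SD ≈ 0.184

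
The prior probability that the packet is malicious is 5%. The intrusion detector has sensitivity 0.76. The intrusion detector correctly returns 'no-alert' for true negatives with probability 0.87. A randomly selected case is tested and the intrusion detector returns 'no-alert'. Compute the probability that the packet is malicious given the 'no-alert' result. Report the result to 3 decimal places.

P(H | E) ≈ 0.014

Write H for 'the packet is malicious'. Prior odds H:¬H = 0.05/0.95 = 0.052632. For the 'no-alert' outcome, the likelihood ratio is 0.24/0.87 = 0.27586.
Posterior odds = 0.052632 × 0.27586 = 0.014519, so P(H|E) = 0.014519/(1+0.014519) = 0.014.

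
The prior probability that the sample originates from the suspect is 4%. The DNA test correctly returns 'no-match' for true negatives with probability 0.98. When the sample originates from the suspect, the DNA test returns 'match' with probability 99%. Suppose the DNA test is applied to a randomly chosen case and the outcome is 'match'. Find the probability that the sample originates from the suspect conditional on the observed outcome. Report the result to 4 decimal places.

Write H for 'the sample originates from the suspect'. Prior odds H:¬H = 0.04/0.96 = 0.041667. For the 'match' outcome, the likelihood ratio is 0.99/0.02 = 49.500.
Posterior odds = 0.041667 × 49.500 = 2.0625, so P(H|E) = 2.0625/(1+2.0625) = 0.6735.

P(H | E) ≈ 0.6735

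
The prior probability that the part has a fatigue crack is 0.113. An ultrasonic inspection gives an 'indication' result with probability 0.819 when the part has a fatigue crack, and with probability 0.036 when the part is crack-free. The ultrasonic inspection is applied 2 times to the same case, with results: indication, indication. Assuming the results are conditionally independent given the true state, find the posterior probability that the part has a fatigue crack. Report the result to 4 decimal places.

With H the event that the part has a fatigue crack, the joint likelihood of the observed sequence is P(data|H) = 0.819·0.819 = 0.67076 and P(data|¬H) = 0.036·0.036 = 0.0012960.
Bayes: P(H|data) = 0.113·0.67076 / (0.113·0.67076 + 0.887·0.0012960) = 0.075796/0.076946 = 0.9851.

Posterior P(H) ≈ 0.9851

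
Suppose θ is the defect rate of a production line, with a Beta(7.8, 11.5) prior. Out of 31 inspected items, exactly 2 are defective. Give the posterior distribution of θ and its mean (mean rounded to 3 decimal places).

Observing 2 successes and 29 failures updates Beta(7.8, 11.5) by adding the success and failure counts to the two shape parameters: α = 7.8+2 = 9.8, β = 11.5+29 = 40.5.
E[θ | data] = 9.8/(9.8+40.5) = 0.195.

Posterior: Beta(9.8, 40.5); mean ≈ 0.195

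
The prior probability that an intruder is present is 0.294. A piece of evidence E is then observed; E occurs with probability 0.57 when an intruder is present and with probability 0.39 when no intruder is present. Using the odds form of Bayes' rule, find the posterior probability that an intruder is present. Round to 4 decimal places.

Prior odds = 0.294/(1−0.294) = 0.41643. In log-odds, ln(0.41643) = -0.87604.
Add log likelihood ratio: ln(1.4615) = 0.37949.
Posterior log-odds = -0.49655, so posterior odds = exp(-0.49655) = 0.60863. Converting, P(H|E) = 0.60863/1.6086 = 0.3784.

Posterior probability ≈ 0.3784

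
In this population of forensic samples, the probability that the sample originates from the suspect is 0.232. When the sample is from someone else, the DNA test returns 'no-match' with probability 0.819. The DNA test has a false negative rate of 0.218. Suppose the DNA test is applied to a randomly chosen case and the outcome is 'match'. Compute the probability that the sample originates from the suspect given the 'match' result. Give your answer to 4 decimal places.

Let H be the event that the sample originates from the suspect. P(H) = 0.232, so P(¬H) = 0.768. With E the 'match' result, P(E|H) = 0.782 and P(E|¬H) = 0.181.
P(E) = 0.782·0.232 + 0.181·0.768 = 0.18142 + 0.13901 = 0.32043.
By Bayes' theorem, P(H|E) = 0.18142 / 0.32043 = 0.5662.

P(H | E) ≈ 0.5662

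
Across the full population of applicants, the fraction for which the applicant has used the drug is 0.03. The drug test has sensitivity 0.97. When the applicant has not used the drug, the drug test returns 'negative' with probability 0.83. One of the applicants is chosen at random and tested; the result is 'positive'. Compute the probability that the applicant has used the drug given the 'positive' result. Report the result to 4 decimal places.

P(H | E) ≈ 0.1500

Write H for 'the applicant has used the drug'. Prior odds H:¬H = 0.03/0.97 = 0.030928. For the 'positive' outcome, the likelihood ratio is 0.97/0.17 = 5.7059.
Posterior odds = 0.030928 × 5.7059 = 0.17647, so P(H|E) = 0.17647/(1+0.17647) = 0.1500.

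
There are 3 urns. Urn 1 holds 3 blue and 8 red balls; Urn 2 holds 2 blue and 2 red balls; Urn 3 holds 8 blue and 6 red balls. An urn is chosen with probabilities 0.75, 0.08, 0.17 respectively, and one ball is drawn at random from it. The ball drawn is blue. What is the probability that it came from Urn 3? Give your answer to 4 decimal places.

Posterior probability ≈ 0.2843

P(blue|Urn 1) = 0.2727; P(blue|Urn 2) = 0.5; P(blue|Urn 3) = 0.5714.
Prior × likelihood for each source: 0.75·0.2727=0.2045, 0.08·0.5=0.04000, 0.17·0.5714=0.09714. Summing gives P(blue) = 0.34169.
P(Urn 3 | blue) = 0.09714 / 0.34169 = 0.2843.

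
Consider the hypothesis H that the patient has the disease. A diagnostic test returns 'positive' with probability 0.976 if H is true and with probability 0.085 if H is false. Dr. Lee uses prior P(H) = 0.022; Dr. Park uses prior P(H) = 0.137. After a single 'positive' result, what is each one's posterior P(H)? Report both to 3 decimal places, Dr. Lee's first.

Dr. Lee: 0.205; Dr. Park: 0.646

The likelihood ratio for a 'positive' result is 0.976/0.085 = 11.482.
Dr. Lee: prior odds 0.022/0.978 = 0.022495; posterior odds 0.25829; posterior probability 0.205.
Dr. Park: prior odds 0.137/0.863 = 0.15875; posterior odds 1.8228; posterior probability 0.646.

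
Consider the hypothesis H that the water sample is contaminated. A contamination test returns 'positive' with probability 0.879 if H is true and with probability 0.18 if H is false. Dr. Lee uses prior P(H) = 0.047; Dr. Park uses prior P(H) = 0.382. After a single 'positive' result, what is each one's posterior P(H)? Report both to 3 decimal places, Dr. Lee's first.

Dr. Lee: 0.194; Dr. Park: 0.751

P('+'|H) = 0.879, P('+'|¬H) = 0.18.
Dr. Lee: numerator 0.879·0.047 = 0.041313; evidence = 0.041313+0.18·0.953 = 0.21285; posterior = 0.194.
Dr. Park: numerator 0.879·0.382 = 0.33578; evidence = 0.33578+0.18·0.618 = 0.44702; posterior = 0.751.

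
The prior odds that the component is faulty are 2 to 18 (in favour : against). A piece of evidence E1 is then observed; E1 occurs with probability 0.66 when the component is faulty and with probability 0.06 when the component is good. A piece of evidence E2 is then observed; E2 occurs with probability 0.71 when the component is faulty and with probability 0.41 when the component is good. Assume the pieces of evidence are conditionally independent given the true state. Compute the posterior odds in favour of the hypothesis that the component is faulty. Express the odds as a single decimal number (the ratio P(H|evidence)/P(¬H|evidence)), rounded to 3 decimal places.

Prior odds = 2/18 = 0.11111. In log-odds, ln(0.11111) = -2.1972.
Add log likelihood ratios: ln(11.000) + ln(1.7317) = 2.9470.
Posterior log-odds = 0.74978, so posterior odds = exp(0.74978) = 2.1165.

Posterior odds ≈ 2.117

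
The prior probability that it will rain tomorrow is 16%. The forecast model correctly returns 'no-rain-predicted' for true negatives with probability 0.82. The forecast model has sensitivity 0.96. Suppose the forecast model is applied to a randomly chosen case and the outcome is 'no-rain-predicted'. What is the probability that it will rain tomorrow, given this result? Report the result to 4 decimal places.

P(H | E) ≈ 0.0092

Let H be the event that it will rain tomorrow. P(H) = 0.16, so P(¬H) = 0.84. With E the 'no-rain-predicted' result, P(E|H) = 0.04 and P(E|¬H) = 0.82.
P(E) = 0.04·0.16 + 0.82·0.84 = 0.0064000 + 0.68880 = 0.69520.
By Bayes' theorem, P(H|E) = 0.0064000 / 0.69520 = 0.0092.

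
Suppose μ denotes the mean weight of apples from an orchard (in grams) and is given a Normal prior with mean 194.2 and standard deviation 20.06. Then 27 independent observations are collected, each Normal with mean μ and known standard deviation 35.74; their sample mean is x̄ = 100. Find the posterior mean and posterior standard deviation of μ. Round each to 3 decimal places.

Posterior mean ≈ 109.910; posterior SD ≈ 6.506

Prior precision 1/τ₀² = 1/20.06² = 0.00248507; data precision n/σ² = 27/35.74² = 0.0211376.
Posterior precision = 0.00248507 + 0.0211376 = 0.0236226, giving posterior SD = 1/√0.0236226 = 6.506.
Posterior mean = (0.00248507·194.2 + 0.0211376·100) / 0.0236226 = 109.910.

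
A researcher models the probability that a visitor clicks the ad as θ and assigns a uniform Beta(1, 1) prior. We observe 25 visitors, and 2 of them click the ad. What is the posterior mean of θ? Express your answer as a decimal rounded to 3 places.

The binomial likelihood is conjugate to the Beta prior: with 2 successes and 23 failures, the posterior is Beta(1+2, 1+23) = Beta(3, 24).
E[θ | data] = 3/(3+24) = 0.111.

Posterior mean ≈ 0.111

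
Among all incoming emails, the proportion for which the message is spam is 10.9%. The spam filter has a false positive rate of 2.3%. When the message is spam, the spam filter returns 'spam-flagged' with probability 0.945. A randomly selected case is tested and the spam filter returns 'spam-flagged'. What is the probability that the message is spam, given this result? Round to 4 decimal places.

P(H | E) ≈ 0.8341

Let H be the event that the message is spam. P(H) = 0.109, so P(¬H) = 0.891. With E the 'spam-flagged' result, P(E|H) = 0.945 and P(E|¬H) = 0.023.
P(E) = 0.945·0.109 + 0.023·0.891 = 0.10300 + 0.020493 = 0.12350.
By Bayes' theorem, P(H|E) = 0.10300 / 0.12350 = 0.8341.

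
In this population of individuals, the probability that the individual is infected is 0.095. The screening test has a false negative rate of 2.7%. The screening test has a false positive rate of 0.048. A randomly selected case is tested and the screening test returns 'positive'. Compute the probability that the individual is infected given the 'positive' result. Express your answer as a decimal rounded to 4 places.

P(H | E) ≈ 0.6803

Write H for 'the individual is infected'. Prior odds H:¬H = 0.095/0.905 = 0.10497. For the 'positive' outcome, the likelihood ratio is 0.973/0.048 = 20.271.
Posterior odds = 0.10497 × 20.271 = 2.1279, so P(H|E) = 2.1279/(1+2.1279) = 0.6803.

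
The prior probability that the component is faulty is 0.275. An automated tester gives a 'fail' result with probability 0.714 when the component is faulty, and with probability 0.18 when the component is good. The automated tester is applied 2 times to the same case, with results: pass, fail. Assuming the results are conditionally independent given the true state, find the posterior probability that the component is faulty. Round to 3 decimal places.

Let H be the event that the component is faulty; start with P(H) = 0.275. P('fail'|H) = 0.714, P('fail'|¬H) = 0.18.
Update on result 1 ('pass'): P(H) ← 0.286·0.2750 / (0.286·0.2750 + 0.82·0.7250) = 0.078650/0.67315 = 0.1168.
Update on result 2 ('fail'): P(H) ← 0.714·0.1168 / (0.714·0.1168 + 0.18·0.8832) = 0.083423/0.24239 = 0.3442.

Posterior P(H) ≈ 0.344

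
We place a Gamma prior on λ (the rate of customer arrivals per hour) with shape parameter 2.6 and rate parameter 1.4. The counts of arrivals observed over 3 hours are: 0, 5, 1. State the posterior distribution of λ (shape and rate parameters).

Posterior: Gamma(shape=8.6, rate=4.4)

The Poisson likelihood adds the total count to the shape and the number of exposure periods to the rate. Here ∑xᵢ = 6 and n = 3, so shape 2.6→8.6 and rate 1.4→4.4.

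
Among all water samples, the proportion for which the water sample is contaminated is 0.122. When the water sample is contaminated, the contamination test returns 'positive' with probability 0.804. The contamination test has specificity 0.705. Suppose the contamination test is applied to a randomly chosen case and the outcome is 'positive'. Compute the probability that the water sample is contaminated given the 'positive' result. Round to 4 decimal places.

P(H | E) ≈ 0.2747

Let H be the event that the water sample is contaminated. P(H) = 0.122, so P(¬H) = 0.878. With E the 'positive' result, P(E|H) = 0.804 and P(E|¬H) = 0.295.
P(E) = 0.804·0.122 + 0.295·0.878 = 0.098088 + 0.25901 = 0.35710.
By Bayes' theorem, P(H|E) = 0.098088 / 0.35710 = 0.2747.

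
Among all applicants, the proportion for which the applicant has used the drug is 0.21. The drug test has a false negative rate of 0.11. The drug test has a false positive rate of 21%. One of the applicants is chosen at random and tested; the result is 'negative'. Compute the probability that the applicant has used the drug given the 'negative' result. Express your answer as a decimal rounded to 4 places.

P(H | E) ≈ 0.0357

Write H for 'the applicant has used the drug'. Prior odds H:¬H = 0.21/0.79 = 0.26582. For the 'negative' outcome, the likelihood ratio is 0.11/0.79 = 0.13924.
Posterior odds = 0.26582 × 0.13924 = 0.037013, so P(H|E) = 0.037013/(1+0.037013) = 0.0357.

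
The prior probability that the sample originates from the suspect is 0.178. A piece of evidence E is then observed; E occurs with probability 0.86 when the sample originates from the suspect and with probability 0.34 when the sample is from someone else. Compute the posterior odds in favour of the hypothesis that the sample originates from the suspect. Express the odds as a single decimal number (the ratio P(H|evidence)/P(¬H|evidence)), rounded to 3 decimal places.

Prior odds = 0.178/(1−0.178) = 0.21655. In log-odds, ln(0.21655) = -1.5300.
Add log likelihood ratio: ln(2.5294) = 0.92799.
Posterior log-odds = -0.60197, so posterior odds = exp(-0.60197) = 0.54773.

Posterior odds ≈ 0.548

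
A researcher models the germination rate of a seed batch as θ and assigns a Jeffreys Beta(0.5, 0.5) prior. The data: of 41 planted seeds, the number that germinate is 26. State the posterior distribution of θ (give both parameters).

The binomial likelihood is conjugate to the Beta prior: with 26 successes and 15 failures, the posterior is Beta(0.5+26, 0.5+15) = Beta(26.5, 15.5).

Posterior: Beta(26.5, 15.5)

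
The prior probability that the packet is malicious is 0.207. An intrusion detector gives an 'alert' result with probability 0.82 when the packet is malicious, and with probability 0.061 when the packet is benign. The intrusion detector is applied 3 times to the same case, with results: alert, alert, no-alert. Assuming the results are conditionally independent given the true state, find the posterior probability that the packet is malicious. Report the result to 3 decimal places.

Posterior P(H) ≈ 0.900

With H the event that the packet is malicious, the joint likelihood of the observed sequence is P(data|H) = 0.82·0.82·0.18 = 0.12103 and P(data|¬H) = 0.061·0.061·0.939 = 0.0034940.
Bayes: P(H|data) = 0.207·0.12103 / (0.207·0.12103 + 0.793·0.0034940) = 0.025054/0.027824 = 0.9004.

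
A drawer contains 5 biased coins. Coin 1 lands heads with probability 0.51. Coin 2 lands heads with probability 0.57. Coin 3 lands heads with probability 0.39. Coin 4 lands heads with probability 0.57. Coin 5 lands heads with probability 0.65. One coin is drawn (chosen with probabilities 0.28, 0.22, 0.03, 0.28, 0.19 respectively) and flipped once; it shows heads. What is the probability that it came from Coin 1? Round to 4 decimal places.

Posterior probability ≈ 0.2536

P(heads|C1) = 0.51; P(heads|C2) = 0.57; P(heads|C3) = 0.39; P(heads|C4) = 0.57; P(heads|C5) = 0.65.
Prior × likelihood for each source: 0.28·0.51=0.1428, 0.22·0.57=0.1254, 0.03·0.39=0.01170, 0.28·0.57=0.1596, 0.19·0.65=0.1235. Summing gives P(heads) = 0.56300.
P(Coin 1 | heads) = 0.1428 / 0.56300 = 0.2536.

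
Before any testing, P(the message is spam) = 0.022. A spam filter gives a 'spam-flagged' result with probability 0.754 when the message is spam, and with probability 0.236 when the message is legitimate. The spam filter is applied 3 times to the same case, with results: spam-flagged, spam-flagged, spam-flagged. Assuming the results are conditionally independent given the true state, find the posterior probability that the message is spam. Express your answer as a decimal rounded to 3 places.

Posterior P(H) ≈ 0.423

Let H be the event that the message is spam; start with P(H) = 0.022. P('spam-flagged'|H) = 0.754, P('spam-flagged'|¬H) = 0.236.
Update on result 1 ('spam-flagged'): P(H) ← 0.754·0.0220 / (0.754·0.0220 + 0.236·0.9780) = 0.016588/0.24740 = 0.0671.
Update on result 2 ('spam-flagged'): P(H) ← 0.754·0.0671 / (0.754·0.0671 + 0.236·0.9329) = 0.050556/0.27073 = 0.1867.
Update on result 3 ('spam-flagged'): P(H) ← 0.754·0.1867 / (0.754·0.1867 + 0.236·0.8133) = 0.14080/0.33273 = 0.4232.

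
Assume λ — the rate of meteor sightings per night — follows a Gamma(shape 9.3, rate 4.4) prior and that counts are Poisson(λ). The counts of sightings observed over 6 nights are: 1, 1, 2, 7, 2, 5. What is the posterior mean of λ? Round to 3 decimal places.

Posterior mean ≈ 2.625

Total count ∑xᵢ = 18 over n = 6 nights.
Gamma is conjugate to the Poisson likelihood: posterior is Gamma(shape = 9.3+18 = 27.3, rate = 4.4+6 = 10.4).
E[λ | data] = 27.3/10.4 = 2.625.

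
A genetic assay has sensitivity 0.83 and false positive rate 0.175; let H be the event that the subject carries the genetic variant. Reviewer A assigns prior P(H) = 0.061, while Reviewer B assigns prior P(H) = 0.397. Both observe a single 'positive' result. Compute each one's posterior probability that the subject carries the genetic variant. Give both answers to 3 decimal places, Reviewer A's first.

Reviewer A: 0.236; Reviewer B: 0.757

The likelihood ratio for a 'positive' result is 0.83/0.175 = 4.7429.
Reviewer A: prior odds 0.061/0.939 = 0.064963; posterior odds 0.30811; posterior probability 0.236.
Reviewer B: prior odds 0.397/0.603 = 0.65837; posterior odds 3.1226; posterior probability 0.757.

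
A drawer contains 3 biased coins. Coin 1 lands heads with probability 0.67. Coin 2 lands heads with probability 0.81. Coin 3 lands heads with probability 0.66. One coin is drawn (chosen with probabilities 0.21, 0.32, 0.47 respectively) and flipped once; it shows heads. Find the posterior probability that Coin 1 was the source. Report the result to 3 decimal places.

Posterior probability ≈ 0.198

Tabulate prior·likelihood by source: [1] prior 0.21, lik 0.67, product 0.1407; [2] prior 0.32, lik 0.81, product 0.2592; [3] prior 0.47, lik 0.66, product 0.3102.
Normalizing constant = 0.71010; the posterior for Coin 1 is its product over the sum, 0.1407/0.71010 = 0.198.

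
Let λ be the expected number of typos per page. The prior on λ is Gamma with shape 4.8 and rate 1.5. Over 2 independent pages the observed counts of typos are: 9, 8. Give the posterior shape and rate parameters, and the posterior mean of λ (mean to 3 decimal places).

The Poisson likelihood adds the total count to the shape and the number of exposure periods to the rate. Here ∑xᵢ = 17 and n = 2, so shape 4.8→21.8 and rate 1.5→3.5.
Posterior mean = shape/rate = 21.8/3.5 = 6.229.

Posterior: Gamma(shape=21.8, rate=3.5); mean ≈ 6.229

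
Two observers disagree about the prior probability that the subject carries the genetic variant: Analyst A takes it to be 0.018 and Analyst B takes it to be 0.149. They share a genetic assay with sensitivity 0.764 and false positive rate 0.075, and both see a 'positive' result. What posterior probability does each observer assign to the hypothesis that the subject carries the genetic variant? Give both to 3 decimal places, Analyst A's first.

The likelihood ratio for a 'positive' result is 0.764/0.075 = 10.187.
Analyst A: prior odds 0.018/0.982 = 0.018330; posterior odds 0.18672; posterior probability 0.157.
Analyst B: prior odds 0.149/0.851 = 0.17509; posterior odds 1.7836; posterior probability 0.641.

Analyst A: 0.157; Analyst B: 0.641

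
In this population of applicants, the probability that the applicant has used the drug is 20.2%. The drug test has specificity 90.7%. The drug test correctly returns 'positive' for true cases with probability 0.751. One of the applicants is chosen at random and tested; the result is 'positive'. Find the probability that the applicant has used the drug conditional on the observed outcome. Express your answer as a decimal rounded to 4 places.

Write H for 'the applicant has used the drug'. Prior odds H:¬H = 0.202/0.798 = 0.25313. For the 'positive' outcome, the likelihood ratio is 0.751/0.093 = 8.0753.
Posterior odds = 0.25313 × 8.0753 = 2.0441, so P(H|E) = 2.0441/(1+2.0441) = 0.6715.

P(H | E) ≈ 0.6715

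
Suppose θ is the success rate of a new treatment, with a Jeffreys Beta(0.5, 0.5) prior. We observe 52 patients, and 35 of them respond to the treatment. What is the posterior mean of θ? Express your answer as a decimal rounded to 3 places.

The binomial likelihood is conjugate to the Beta prior: with 35 successes and 17 failures, the posterior is Beta(0.5+35, 0.5+17) = Beta(35.5, 17.5).
E[θ | data] = 35.5/(35.5+17.5) = 0.670.

Posterior mean ≈ 0.670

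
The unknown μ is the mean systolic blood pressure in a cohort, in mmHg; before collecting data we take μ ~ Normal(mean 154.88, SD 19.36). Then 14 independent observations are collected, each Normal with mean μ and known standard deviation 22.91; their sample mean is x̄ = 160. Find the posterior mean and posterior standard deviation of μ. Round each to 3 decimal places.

Posterior mean ≈ 159.534; posterior SD ≈ 5.838

Prior precision 1/τ₀² = 1/19.36² = 0.00266802; data precision n/σ² = 14/22.91² = 0.0266734.
Posterior precision = 0.00266802 + 0.0266734 = 0.0293414, giving posterior SD = 1/√0.0293414 = 5.838.
Posterior mean = (0.00266802·154.88 + 0.0266734·160) / 0.0293414 = 159.534.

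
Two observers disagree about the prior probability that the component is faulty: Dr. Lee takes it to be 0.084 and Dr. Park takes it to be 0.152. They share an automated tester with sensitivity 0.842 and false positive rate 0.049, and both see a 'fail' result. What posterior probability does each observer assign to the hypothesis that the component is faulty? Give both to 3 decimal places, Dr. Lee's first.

Dr. Lee: 0.612; Dr. Park: 0.755

The likelihood ratio for a 'fail' result is 0.842/0.049 = 17.184.
Dr. Lee: prior odds 0.084/0.916 = 0.091703; posterior odds 1.5758; posterior probability 0.612.
Dr. Park: prior odds 0.152/0.848 = 0.17925; posterior odds 3.0801; posterior probability 0.755.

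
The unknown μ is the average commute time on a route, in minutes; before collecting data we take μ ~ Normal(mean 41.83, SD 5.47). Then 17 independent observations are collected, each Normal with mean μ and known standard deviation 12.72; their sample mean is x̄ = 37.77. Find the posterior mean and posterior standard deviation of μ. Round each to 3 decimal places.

Posterior mean ≈ 38.750; posterior SD ≈ 2.687

Prior precision 1/τ₀² = 1/5.47² = 0.0334215; data precision n/σ² = 17/12.72² = 0.105069.
Posterior precision = 0.0334215 + 0.105069 = 0.138490, giving posterior SD = 1/√0.138490 = 2.687.
Posterior mean = (0.0334215·41.83 + 0.105069·37.77) / 0.138490 = 38.750.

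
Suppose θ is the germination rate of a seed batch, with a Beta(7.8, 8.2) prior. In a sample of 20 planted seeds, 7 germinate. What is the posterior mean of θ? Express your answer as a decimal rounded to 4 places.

Observing 7 successes and 13 failures updates Beta(7.8, 8.2) by adding the success and failure counts to the two shape parameters: α = 7.8+7 = 14.8, β = 8.2+13 = 21.2.
E[θ | data] = 14.8/(14.8+21.2) = 0.4111.

Posterior mean ≈ 0.4111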